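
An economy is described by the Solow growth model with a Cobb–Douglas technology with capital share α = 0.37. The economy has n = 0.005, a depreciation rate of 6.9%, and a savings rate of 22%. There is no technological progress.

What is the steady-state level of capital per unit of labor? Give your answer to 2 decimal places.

Steady state requires s·f(k) = (n + δ)·k, i.e. s·k^α = (n + δ)·k.
Rearranging, k^(1−α) = s / (n + δ).
k^0.63 = 0.22 / (0.005 + 0.069) = 0.22 / 0.074 = 2.9730
k* = 2.9730^(1/0.63) ≈ 5.6377

k* = 5.64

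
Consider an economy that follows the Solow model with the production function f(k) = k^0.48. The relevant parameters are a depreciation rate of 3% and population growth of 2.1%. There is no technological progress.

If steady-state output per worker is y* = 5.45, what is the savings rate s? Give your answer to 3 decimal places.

s ≈ 0.320

At the steady state, Δk = 0, so s·k^α = (n + δ)·k.
Since y* = [s/(n + δ)]^(α/(1−α)), we have s/(n + δ) = (y*)^((1−α)/α) = 5.45^1.0833 = 6.2768.
Therefore s = 6.2768 × (n + δ) = 6.2768 × 0.051 = 0.3201.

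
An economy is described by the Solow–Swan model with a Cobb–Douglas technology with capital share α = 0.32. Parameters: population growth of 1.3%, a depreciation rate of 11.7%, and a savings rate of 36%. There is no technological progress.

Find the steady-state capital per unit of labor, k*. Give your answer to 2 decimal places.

k* ≈ 4.47

In steady state, investment equals break-even investment: s·k^α = (n + δ)·k.
Dividing both sides by k: k^(1−α) = s / (n + δ).
k^0.68 = 0.36 / (0.013 + 0.117) = 0.36 / 0.130 = 2.7692
k* = 2.7692^(1/0.68) ≈ 4.4722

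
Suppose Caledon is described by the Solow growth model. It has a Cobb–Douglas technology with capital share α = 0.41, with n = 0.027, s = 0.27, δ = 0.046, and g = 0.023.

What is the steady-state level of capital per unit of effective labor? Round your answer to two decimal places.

k* ≈ 5.77

Steady state requires s·f(k) = (n + g + δ)·k, i.e. s·k^α = (n + g + δ)·k.
Dividing both sides by k: k^(1−α) = s / (n + g + δ).
k^0.59 = 0.27 / (0.027 + 0.023 + 0.046) = 0.27 / 0.096 = 2.8125
k* = 2.8125^(1/0.59) ≈ 5.7700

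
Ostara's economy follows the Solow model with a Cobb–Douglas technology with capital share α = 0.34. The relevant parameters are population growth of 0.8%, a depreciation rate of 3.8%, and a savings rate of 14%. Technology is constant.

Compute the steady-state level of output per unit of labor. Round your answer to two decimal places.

y* = 1.77

At the steady state, Δk = 0, so s·k^α = (n + δ)·k.
Rearranging, k^(1−α) = s / (n + δ).
k^0.66 = 0.14 / (0.008 + 0.038) = 0.14 / 0.046 = 3.0435
k* = 3.0435^(1/0.66) ≈ 5.3999
y* = (k*)^α = 5.3999^0.34 ≈ 1.7742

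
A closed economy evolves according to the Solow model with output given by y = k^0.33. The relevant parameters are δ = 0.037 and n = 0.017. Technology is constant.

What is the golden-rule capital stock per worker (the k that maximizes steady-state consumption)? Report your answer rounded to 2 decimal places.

k_gold ≈ 14.90

The golden rule sets f'(k) = n + δ, i.e. α·k^(α−1) = n + δ.
So k^(1−α) = α / (n + δ) = 0.33 / 0.054 = 6.1111.
k_gold = 6.1111^(1/0.67) ≈ 14.9043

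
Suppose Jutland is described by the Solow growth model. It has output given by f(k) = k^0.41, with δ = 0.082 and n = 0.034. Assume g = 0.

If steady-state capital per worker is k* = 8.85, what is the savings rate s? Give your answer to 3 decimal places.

In steady state, investment equals break-even investment: s·k^α = (n + δ)·k.
So s / (n + δ) = (k*)^(1−α) = 8.85^0.59 = 3.6199.
Therefore s = 3.6199 × (n + δ) = 3.6199 × 0.116 = 0.4199.

s ≈ 0.420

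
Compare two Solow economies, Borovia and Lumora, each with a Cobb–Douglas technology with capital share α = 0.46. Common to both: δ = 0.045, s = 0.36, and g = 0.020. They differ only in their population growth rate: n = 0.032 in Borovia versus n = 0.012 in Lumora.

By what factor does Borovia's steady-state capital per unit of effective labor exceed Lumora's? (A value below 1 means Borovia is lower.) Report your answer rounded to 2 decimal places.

k*_B / k*_L ≈ 0.65

Steady-state k* = [s/(n + g + δ)]^(1/(1−α)), so the ratio is [ (s_B/(n + g + δ)_B) / (s_L/(n + g + δ)_L) ]^1.8519.
s_B/(n + g + δ)_B = 0.36/0.097 = 3.7113; s_L/(n + g + δ)_L = 0.36/0.077 = 4.6753.
Ratio = (3.7113/4.6753)^1.8519 = 0.7938^1.8519 ≈ 0.6520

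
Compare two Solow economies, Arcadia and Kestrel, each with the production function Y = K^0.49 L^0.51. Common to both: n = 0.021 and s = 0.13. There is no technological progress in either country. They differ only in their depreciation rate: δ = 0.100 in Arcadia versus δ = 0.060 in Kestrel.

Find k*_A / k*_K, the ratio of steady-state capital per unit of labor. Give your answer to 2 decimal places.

k*_A / k*_K ≈ 0.46

Steady-state k* = [s/(n + δ)]^(1/(1−α)), so the ratio is [ (s_A/(n + δ)_A) / (s_K/(n + δ)_K) ]^1.9608.
s_A/(n + δ)_A = 0.13/0.121 = 1.0744; s_K/(n + δ)_K = 0.13/0.081 = 1.6049.
Ratio = (1.0744/1.6049)^1.9608 = 0.6694^1.9608 ≈ 0.4552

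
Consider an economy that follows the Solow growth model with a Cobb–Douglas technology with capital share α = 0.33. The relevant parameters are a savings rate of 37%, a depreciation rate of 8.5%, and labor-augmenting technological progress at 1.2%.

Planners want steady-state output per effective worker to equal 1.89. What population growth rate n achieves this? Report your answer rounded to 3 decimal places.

At the steady state, Δk = 0, so s·k^α = (n + g + δ)·k.
Since y* = [s/(n + g + δ)]^(α/(1−α)), we have s/(n + g + δ) = (y*)^((1−α)/α) = 1.89^2.0303 = 3.6417.
Therefore n + g + δ = s / 3.6417 = 0.37 / 3.6417 = 0.1016, so n = 0.1016 − 0.097 = 0.0046.

n ≈ 0.005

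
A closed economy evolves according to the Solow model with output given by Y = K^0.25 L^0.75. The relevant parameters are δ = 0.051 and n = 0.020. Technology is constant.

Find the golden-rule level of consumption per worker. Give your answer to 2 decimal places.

At the golden rule, f'(k) = n + δ, so α·k^(α−1) = n + δ and k_gold = (α/(n + δ))^(1/(1−α)).
k_gold = (0.25/0.071)^(1/0.75) = 3.5211^1.3333 ≈ 5.3566
c_gold = f(k_gold) − (n + δ)·k_gold = 1.5213 − 0.071×5.3566 ≈ 1.1410

c_gold ≈ 1.14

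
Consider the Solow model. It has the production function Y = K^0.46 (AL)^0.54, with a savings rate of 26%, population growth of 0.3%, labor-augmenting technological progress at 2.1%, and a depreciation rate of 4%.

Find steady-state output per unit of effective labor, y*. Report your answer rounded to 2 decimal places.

y* = 3.30

In steady state, investment equals break-even investment: s·k^α = (n + g + δ)·k.
Dividing both sides by k: k^(1−α) = s / (n + g + δ).
k^0.54 = 0.26 / (0.003 + 0.021 + 0.040) = 0.26 / 0.064 = 4.0625
k* = 4.0625^(1/0.54) ≈ 13.4090
y* = (k*)^α = 13.4090^0.46 ≈ 3.3007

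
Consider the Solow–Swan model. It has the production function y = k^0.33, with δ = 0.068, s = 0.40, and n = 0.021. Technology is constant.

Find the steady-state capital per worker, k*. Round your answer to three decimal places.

k* = 9.422

In steady state, investment equals break-even investment: s·k^α = (n + δ)·k.
Dividing both sides by k: k^(1−α) = s / (n + δ).
k^0.67 = 0.40 / (0.021 + 0.068) = 0.40 / 0.089 = 4.4944
k* = 4.4944^(1/0.67) ≈ 9.4219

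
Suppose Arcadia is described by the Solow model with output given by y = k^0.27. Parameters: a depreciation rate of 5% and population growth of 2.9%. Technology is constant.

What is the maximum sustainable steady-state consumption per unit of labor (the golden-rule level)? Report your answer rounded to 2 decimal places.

At the golden rule, f'(k) = n + δ, so α·k^(α−1) = n + δ and k_gold = (α/(n + δ))^(1/(1−α)).
k_gold = (0.27/0.079)^(1/0.73) = 3.4177^1.3699 ≈ 5.3847
c_gold = f(k_gold) − (n + δ)·k_gold = 1.5755 − 0.079×5.3847 ≈ 1.1501

c_gold ≈ 1.15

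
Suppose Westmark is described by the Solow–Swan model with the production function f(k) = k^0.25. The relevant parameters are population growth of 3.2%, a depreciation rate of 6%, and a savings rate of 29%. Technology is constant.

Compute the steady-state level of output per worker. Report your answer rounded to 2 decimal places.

Steady state requires s·f(k) = (n + δ)·k, i.e. s·k^α = (n + δ)·k.
Rearranging, k^(1−α) = s / (n + δ).
k^0.75 = 0.29 / (0.032 + 0.060) = 0.29 / 0.092 = 3.1522
k* = 3.1522^(1/0.75) ≈ 4.6219
y* = (k*)^α = 4.6219^0.25 ≈ 1.4662

y* = 1.47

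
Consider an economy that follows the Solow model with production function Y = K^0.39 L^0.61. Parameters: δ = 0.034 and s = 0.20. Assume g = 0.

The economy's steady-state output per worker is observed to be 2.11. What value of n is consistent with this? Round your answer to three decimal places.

n ≈ 0.028

Steady state requires s·f(k) = (n + δ)·k, i.e. s·k^α = (n + δ)·k.
Since y* = [s/(n + δ)]^(α/(1−α)), we have s/(n + δ) = (y*)^((1−α)/α) = 2.11^1.5641 = 3.2152.
Therefore n + δ = s / 3.2152 = 0.20 / 3.2152 = 0.0622, so n = 0.0622 − 0.034 = 0.0282.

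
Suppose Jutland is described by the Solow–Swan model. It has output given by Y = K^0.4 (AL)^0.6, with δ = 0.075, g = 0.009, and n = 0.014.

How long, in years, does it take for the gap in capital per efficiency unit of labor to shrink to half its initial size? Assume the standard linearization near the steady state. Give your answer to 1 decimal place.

half-life ≈ 11.8 years

Near the steady state the convergence rate is λ = (1 − α)(n + g + δ).
λ = (1 − 0.4) × 0.098 = 0.6 × 0.098 = 0.0588
Half-life = ln 2 / λ = 0.6931 / 0.0588 ≈ 11.79 years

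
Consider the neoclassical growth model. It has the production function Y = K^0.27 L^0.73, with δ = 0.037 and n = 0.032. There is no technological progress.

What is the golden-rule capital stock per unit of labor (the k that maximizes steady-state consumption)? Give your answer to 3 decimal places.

k_gold ≈ 6.481

The golden rule sets f'(k) = n + δ, i.e. α·k^(α−1) = n + δ.
So k^(1−α) = α / (n + δ) = 0.27 / 0.069 = 3.9130.
k_gold = 3.9130^(1/0.73) ≈ 6.4812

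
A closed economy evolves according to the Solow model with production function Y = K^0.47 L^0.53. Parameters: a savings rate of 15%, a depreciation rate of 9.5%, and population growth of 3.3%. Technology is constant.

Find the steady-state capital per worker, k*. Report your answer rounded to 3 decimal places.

k* = 1.349

Steady state requires s·f(k) = (n + δ)·k, i.e. s·k^α = (n + δ)·k.
Dividing both sides by k: k^(1−α) = s / (n + δ).
k^0.53 = 0.15 / (0.033 + 0.095) = 0.15 / 0.128 = 1.1719
k* = 1.1719^(1/0.53) ≈ 1.3489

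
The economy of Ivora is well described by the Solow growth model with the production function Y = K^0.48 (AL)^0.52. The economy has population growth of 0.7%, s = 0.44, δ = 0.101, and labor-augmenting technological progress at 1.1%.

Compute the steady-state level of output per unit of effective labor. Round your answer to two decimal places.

Steady state requires s·f(k) = (n + g + δ)·k, i.e. s·k^α = (n + g + δ)·k.
Rearranging, k^(1−α) = s / (n + g + δ).
k^0.52 = 0.44 / (0.007 + 0.011 + 0.101) = 0.44 / 0.119 = 3.6975
k* = 3.6975^(1/0.52) ≈ 12.3632
y* = (k*)^α = 12.3632^0.48 ≈ 3.3437

y* = 3.34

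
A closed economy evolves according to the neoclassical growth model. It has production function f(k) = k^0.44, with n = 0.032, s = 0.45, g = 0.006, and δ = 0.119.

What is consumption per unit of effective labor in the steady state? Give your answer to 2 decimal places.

At the steady state, Δk = 0, so s·k^α = (n + g + δ)·k.
Rearranging, k^(1−α) = s / (n + g + δ).
k^0.56 = 0.45 / (0.032 + 0.006 + 0.119) = 0.45 / 0.157 = 2.8662
k* = 2.8662^(1/0.56) ≈ 6.5557
y* = (k*)^α = 6.5557^0.44 ≈ 2.2872
c* = (1 − s)·y* = (1 − 0.45) × 2.2872 ≈ 1.2580

c* = 1.26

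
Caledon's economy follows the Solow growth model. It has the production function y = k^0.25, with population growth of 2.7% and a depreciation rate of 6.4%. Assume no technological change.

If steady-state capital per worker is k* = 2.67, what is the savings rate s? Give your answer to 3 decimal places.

In steady state, investment equals break-even investment: s·k^α = (n + δ)·k.
So s / (n + δ) = (k*)^(1−α) = 2.67^0.75 = 2.0887.
Therefore s = 2.0887 × (n + δ) = 2.0887 × 0.091 = 0.1901.

s ≈ 0.190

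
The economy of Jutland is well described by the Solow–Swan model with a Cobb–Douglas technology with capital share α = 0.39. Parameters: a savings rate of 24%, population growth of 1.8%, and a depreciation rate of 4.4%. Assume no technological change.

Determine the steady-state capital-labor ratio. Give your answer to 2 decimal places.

At the steady state, Δk = 0, so s·k^α = (n + δ)·k.
Dividing both sides by k: k^(1−α) = s / (n + δ).
k^0.61 = 0.24 / (0.018 + 0.044) = 0.24 / 0.062 = 3.8710
k* = 3.8710^(1/0.61) ≈ 9.1970

k* ≈ 9.20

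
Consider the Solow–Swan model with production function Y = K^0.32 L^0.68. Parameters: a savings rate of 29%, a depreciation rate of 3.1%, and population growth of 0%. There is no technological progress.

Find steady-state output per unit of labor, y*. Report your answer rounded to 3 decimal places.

In steady state, investment equals break-even investment: s·k^α = (n + δ)·k.
Rearranging, k^(1−α) = s / (n + δ).
k^0.68 = 0.29 / (0.000 + 0.031) = 0.29 / 0.031 = 9.3548
k* = 9.3548^(1/0.68) ≈ 26.7912
y* = (k*)^α = 26.7912^0.32 ≈ 2.8639

y* = 2.864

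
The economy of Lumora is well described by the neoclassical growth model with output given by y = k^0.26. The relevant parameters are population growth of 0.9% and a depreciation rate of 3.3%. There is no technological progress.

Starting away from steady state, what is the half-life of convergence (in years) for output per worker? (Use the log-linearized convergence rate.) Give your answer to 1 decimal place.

about 22.3 years

Near the steady state the convergence rate is λ = (1 − α)(n + δ).
λ = (1 − 0.26) × 0.042 = 0.74 × 0.042 = 0.03108
Half-life = ln 2 / λ = 0.6931 / 0.03108 ≈ 22.30 years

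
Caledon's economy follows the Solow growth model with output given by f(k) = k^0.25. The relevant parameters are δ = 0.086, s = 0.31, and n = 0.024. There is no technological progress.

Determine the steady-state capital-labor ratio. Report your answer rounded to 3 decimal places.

k* ≈ 3.981

In steady state, investment equals break-even investment: s·k^α = (n + δ)·k.
Dividing both sides by k: k^(1−α) = s / (n + δ).
k^0.75 = 0.31 / (0.024 + 0.086) = 0.31 / 0.110 = 2.8182
k* = 2.8182^(1/0.75) ≈ 3.9807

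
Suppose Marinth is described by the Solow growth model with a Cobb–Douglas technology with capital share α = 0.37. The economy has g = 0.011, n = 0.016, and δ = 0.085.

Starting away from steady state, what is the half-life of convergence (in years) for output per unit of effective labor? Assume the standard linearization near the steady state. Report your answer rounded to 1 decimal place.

half-life ≈ 9.8 years

Near the steady state the convergence rate is λ = (1 − α)(n + g + δ).
λ = (1 − 0.37) × 0.112 = 0.63 × 0.112 = 0.07056
Half-life = ln 2 / λ = 0.6931 / 0.07056 ≈ 9.82 years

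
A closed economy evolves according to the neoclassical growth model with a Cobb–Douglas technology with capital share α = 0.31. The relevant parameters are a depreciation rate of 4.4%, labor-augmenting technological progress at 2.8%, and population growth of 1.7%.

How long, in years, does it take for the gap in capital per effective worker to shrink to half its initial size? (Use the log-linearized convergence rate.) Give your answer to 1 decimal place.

about 11.3 years

Near the steady state the convergence rate is λ = (1 − α)(n + g + δ).
λ = (1 − 0.31) × 0.089 = 0.69 × 0.089 = 0.06141
Half-life = ln 2 / λ = 0.6931 / 0.06141 ≈ 11.29 years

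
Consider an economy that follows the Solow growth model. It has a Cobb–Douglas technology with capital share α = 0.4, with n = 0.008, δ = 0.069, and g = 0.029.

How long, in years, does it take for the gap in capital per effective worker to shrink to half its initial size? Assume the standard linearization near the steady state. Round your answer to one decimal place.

Near the steady state the convergence rate is λ = (1 − α)(n + g + δ).
λ = (1 − 0.4) × 0.106 = 0.6 × 0.106 = 0.0636
Half-life = ln 2 / λ = 0.6931 / 0.0636 ≈ 10.90 years

half-life ≈ 10.9 years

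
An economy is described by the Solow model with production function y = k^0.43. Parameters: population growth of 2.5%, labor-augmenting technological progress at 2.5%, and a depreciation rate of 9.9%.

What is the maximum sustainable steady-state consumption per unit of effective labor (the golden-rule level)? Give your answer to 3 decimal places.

c_gold ≈ 1.268

At the golden rule, f'(k) = n + g + δ, so α·k^(α−1) = n + g + δ and k_gold = (α/(n + g + δ))^(1/(1−α)).
k_gold = (0.43/0.149)^(1/0.57) = 2.8859^1.7544 ≈ 6.4197
c_gold = f(k_gold) − (n + g + δ)·k_gold = 2.2245 − 0.149×6.4197 ≈ 1.2680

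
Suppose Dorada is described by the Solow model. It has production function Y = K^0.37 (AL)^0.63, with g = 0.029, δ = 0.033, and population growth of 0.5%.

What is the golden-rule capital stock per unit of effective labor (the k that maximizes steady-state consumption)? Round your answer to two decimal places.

The golden rule sets f'(k) = n + g + δ, i.e. α·k^(α−1) = n + g + δ.
So k^(1−α) = α / (n + g + δ) = 0.37 / 0.067 = 5.5224.
k_gold = 5.5224^(1/0.63) ≈ 15.0654

k_gold ≈ 15.07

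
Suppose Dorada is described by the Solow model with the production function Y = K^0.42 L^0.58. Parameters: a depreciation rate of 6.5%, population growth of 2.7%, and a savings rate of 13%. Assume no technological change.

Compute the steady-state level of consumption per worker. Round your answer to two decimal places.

Steady state requires s·f(k) = (n + δ)·k, i.e. s·k^α = (n + δ)·k.
Rearranging, k^(1−α) = s / (n + δ).
k^0.58 = 0.13 / (0.027 + 0.065) = 0.13 / 0.092 = 1.4130
k* = 1.4130^(1/0.58) ≈ 1.8150
y* = (k*)^α = 1.8150^0.42 ≈ 1.2845
c* = (1 − s)·y* = (1 − 0.13) × 1.2845 ≈ 1.1175

c* ≈ 1.12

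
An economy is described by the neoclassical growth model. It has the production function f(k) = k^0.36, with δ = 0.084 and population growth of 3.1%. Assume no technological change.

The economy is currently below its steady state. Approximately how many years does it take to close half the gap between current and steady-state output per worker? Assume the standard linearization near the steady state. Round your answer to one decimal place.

Near the steady state the convergence rate is λ = (1 − α)(n + δ).
λ = (1 − 0.36) × 0.115 = 0.64 × 0.115 = 0.0736
Half-life = ln 2 / λ = 0.6931 / 0.0736 ≈ 9.42 years

half-life ≈ 9.4 years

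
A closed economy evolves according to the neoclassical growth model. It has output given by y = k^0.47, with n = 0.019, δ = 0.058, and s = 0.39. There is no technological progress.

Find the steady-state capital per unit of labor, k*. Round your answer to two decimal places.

In steady state, investment equals break-even investment: s·k^α = (n + δ)·k.
Dividing both sides by k: k^(1−α) = s / (n + δ).
k^0.53 = 0.39 / (0.019 + 0.058) = 0.39 / 0.077 = 5.0649
k* = 5.0649^(1/0.53) ≈ 21.3491

k* ≈ 21.35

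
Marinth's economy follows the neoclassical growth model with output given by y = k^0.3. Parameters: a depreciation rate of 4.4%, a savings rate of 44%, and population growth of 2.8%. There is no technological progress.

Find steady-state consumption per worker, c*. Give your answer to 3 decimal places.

c* ≈ 1.216

Steady state requires s·f(k) = (n + δ)·k, i.e. s·k^α = (n + δ)·k.
Dividing both sides by k: k^(1−α) = s / (n + δ).
k^0.7 = 0.44 / (0.028 + 0.044) = 0.44 / 0.072 = 6.1111
k* = 6.1111^(1/0.7) ≈ 13.2748
y* = (k*)^α = 13.2748^0.3 ≈ 2.1722
c* = (1 − s)·y* = (1 − 0.44) × 2.1722 ≈ 1.2164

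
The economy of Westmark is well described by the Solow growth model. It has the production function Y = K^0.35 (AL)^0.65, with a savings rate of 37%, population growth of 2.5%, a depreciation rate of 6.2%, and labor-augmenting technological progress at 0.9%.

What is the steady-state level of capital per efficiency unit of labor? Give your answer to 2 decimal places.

k* = 7.97

At the steady state, Δk = 0, so s·k^α = (n + g + δ)·k.
Rearranging, k^(1−α) = s / (n + g + δ).
k^0.65 = 0.37 / (0.025 + 0.009 + 0.062) = 0.37 / 0.096 = 3.8542
k* = 3.8542^(1/0.65) ≈ 7.9696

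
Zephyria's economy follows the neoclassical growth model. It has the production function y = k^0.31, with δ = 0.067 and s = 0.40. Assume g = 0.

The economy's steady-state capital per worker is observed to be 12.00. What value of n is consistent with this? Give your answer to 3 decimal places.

n ≈ 0.005

In steady state, investment equals break-even investment: s·k^α = (n + δ)·k.
So s / (n + δ) = (k*)^(1−α) = 12.00^0.69 = 5.5544.
Therefore n + δ = s / 5.5544 = 0.40 / 5.5544 = 0.0720, so n = 0.0720 − 0.067 = 0.0050.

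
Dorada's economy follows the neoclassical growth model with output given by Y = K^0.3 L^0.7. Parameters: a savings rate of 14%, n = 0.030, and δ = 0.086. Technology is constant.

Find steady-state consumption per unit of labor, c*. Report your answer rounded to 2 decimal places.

Steady state requires s·f(k) = (n + δ)·k, i.e. s·k^α = (n + δ)·k.
Dividing both sides by k: k^(1−α) = s / (n + δ).
k^0.7 = 0.14 / (0.030 + 0.086) = 0.14 / 0.116 = 1.2069
k* = 1.2069^(1/0.7) ≈ 1.3082
y* = (k*)^α = 1.3082^0.3 ≈ 1.0839
c* = (1 − s)·y* = (1 − 0.14) × 1.0839 ≈ 0.9322

c* = 0.93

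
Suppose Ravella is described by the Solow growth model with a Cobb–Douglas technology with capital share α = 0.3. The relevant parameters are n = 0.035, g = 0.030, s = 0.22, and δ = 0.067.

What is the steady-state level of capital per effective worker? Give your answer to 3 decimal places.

Steady state requires s·f(k) = (n + g + δ)·k, i.e. s·k^α = (n + g + δ)·k.
Rearranging, k^(1−α) = s / (n + g + δ).
k^0.7 = 0.22 / (0.035 + 0.030 + 0.067) = 0.22 / 0.132 = 1.6667
k* = 1.6667^(1/0.7) ≈ 2.0746

k* = 2.075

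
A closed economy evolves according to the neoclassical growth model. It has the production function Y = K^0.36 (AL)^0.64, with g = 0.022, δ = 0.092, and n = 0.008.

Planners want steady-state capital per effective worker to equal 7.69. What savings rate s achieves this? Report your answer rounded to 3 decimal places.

s ≈ 0.450

At the steady state, Δk = 0, so s·k^α = (n + g + δ)·k.
So s / (n + g + δ) = (k*)^(1−α) = 7.69^0.64 = 3.6897.
Therefore s = 3.6897 × (n + g + δ) = 3.6897 × 0.122 = 0.4501.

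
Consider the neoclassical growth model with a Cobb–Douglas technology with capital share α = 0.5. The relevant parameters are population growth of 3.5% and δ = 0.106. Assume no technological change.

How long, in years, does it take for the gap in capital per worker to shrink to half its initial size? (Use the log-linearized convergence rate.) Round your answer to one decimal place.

Near the steady state the convergence rate is λ = (1 − α)(n + δ).
λ = (1 − 0.5) × 0.141 = 0.5 × 0.141 = 0.0705
Half-life = ln 2 / λ = 0.6931 / 0.0705 ≈ 9.83 years

half-life ≈ 9.8 years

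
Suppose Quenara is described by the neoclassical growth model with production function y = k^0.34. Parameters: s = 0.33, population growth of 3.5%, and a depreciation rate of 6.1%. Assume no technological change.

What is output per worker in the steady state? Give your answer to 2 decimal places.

Steady state requires s·f(k) = (n + δ)·k, i.e. s·k^α = (n + δ)·k.
Rearranging, k^(1−α) = s / (n + δ).
k^0.66 = 0.33 / (0.035 + 0.061) = 0.33 / 0.096 = 3.4375
k* = 3.4375^(1/0.66) ≈ 6.4937
y* = (k*)^α = 6.4937^0.34 ≈ 1.8891

y* = 1.89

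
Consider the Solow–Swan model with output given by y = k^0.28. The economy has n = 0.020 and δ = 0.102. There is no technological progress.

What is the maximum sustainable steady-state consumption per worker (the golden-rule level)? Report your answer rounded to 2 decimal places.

c_gold ≈ 0.99

At the golden rule, f'(k) = n + δ, so α·k^(α−1) = n + δ and k_gold = (α/(n + δ))^(1/(1−α)).
k_gold = (0.28/0.122)^(1/0.72) = 2.2951^1.3889 ≈ 3.1704
c_gold = f(k_gold) − (n + δ)·k_gold = 1.3814 − 0.122×3.1704 ≈ 0.9946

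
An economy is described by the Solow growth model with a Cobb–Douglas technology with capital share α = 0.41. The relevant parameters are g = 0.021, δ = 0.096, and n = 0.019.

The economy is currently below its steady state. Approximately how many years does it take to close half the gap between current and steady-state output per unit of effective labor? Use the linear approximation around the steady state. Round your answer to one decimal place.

about 8.6 years

Near the steady state the convergence rate is λ = (1 − α)(n + g + δ).
λ = (1 − 0.41) × 0.136 = 0.59 × 0.136 = 0.08024
Half-life = ln 2 / λ = 0.6931 / 0.08024 ≈ 8.64 years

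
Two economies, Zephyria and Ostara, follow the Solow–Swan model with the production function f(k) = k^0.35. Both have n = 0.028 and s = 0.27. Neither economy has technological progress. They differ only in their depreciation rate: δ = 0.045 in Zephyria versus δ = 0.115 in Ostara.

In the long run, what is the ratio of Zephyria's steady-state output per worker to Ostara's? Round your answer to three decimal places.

y*_Z / y*_O ≈ 1.436

Steady-state y* = [s/(n + δ)]^(α/(1−α)), so the ratio is [ (s_Z/(n + δ)_Z) / (s_O/(n + δ)_O) ]^0.5385.
s_Z/(n + δ)_Z = 0.27/0.073 = 3.6986; s_O/(n + δ)_O = 0.27/0.143 = 1.8881.
Ratio = (3.6986/1.8881)^0.5385 = 1.9589^0.5385 ≈ 1.4363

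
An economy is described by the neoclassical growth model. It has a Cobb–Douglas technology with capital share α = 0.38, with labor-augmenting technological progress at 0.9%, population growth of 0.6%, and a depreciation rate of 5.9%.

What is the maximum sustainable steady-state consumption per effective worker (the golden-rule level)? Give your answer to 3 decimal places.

c_gold ≈ 1.690

At the golden rule, f'(k) = n + g + δ, so α·k^(α−1) = n + g + δ and k_gold = (α/(n + g + δ))^(1/(1−α)).
k_gold = (0.38/0.074)^(1/0.62) = 5.1351^1.6129 ≈ 13.9973
c_gold = f(k_gold) − (n + g + δ)·k_gold = 2.7258 − 0.074×13.9973 ≈ 1.6900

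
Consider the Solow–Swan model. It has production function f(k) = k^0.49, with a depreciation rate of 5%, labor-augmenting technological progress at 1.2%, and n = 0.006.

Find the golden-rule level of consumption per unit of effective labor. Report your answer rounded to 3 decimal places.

At the golden rule, f'(k) = n + g + δ, so α·k^(α−1) = n + g + δ and k_gold = (α/(n + g + δ))^(1/(1−α)).
k_gold = (0.49/0.068)^(1/0.51) = 7.2059^1.9608 ≈ 48.0568
c_gold = f(k_gold) − (n + g + δ)·k_gold = 6.6690 − 0.068×48.0568 ≈ 3.4011

c_gold ≈ 3.401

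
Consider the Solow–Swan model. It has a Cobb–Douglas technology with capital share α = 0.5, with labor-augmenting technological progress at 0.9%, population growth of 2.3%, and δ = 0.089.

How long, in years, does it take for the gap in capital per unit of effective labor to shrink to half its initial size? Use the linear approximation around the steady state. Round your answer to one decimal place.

about 11.5 years

Near the steady state the convergence rate is λ = (1 − α)(n + g + δ).
λ = (1 − 0.5) × 0.121 = 0.5 × 0.121 = 0.0605
Half-life = ln 2 / λ = 0.6931 / 0.0605 ≈ 11.46 years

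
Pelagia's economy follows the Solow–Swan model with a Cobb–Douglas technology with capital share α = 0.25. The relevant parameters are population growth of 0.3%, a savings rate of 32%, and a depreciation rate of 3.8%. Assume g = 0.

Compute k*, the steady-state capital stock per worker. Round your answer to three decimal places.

At the steady state, Δk = 0, so s·k^α = (n + δ)·k.
Rearranging, k^(1−α) = s / (n + δ).
k^0.75 = 0.32 / (0.003 + 0.038) = 0.32 / 0.041 = 7.8049
k* = 7.8049^(1/0.75) ≈ 15.4819

k* = 15.482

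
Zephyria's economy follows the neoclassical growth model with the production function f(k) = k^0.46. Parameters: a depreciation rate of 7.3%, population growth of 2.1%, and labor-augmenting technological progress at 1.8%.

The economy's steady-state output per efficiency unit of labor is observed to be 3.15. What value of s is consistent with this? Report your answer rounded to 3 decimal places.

In steady state, investment equals break-even investment: s·k^α = (n + g + δ)·k.
Since y* = [s/(n + g + δ)]^(α/(1−α)), we have s/(n + g + δ) = (y*)^((1−α)/α) = 3.15^1.1739 = 3.8456.
Therefore s = 3.8456 × (n + g + δ) = 3.8456 × 0.112 = 0.4307.

s ≈ 0.431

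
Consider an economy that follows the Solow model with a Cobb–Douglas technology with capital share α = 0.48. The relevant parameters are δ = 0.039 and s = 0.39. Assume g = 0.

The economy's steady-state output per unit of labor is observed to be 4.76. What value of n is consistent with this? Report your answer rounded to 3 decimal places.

At the steady state, Δk = 0, so s·k^α = (n + δ)·k.
Since y* = [s/(n + δ)]^(α/(1−α)), we have s/(n + δ) = (y*)^((1−α)/α) = 4.76^1.0833 = 5.4207.
Therefore n + δ = s / 5.4207 = 0.39 / 5.4207 = 0.0719, so n = 0.0719 − 0.039 = 0.0329.

n ≈ 0.033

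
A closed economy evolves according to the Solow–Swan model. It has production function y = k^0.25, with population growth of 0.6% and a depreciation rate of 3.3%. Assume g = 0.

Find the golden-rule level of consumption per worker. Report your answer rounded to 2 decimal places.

At the golden rule, f'(k) = n + δ, so α·k^(α−1) = n + δ and k_gold = (α/(n + δ))^(1/(1−α)).
k_gold = (0.25/0.039)^(1/0.75) = 6.4103^1.3333 ≈ 11.9072
c_gold = f(k_gold) − (n + δ)·k_gold = 1.8576 − 0.039×11.9072 ≈ 1.3932

c_gold ≈ 1.39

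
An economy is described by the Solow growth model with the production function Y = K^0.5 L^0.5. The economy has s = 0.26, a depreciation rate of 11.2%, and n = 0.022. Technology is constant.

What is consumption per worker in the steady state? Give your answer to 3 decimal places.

At the steady state, Δk = 0, so s·k^α = (n + δ)·k.
Rearranging, k^(1−α) = s / (n + δ).
k^0.5 = 0.26 / (0.022 + 0.112) = 0.26 / 0.134 = 1.9403
k* = 1.9403^(1/0.5) ≈ 3.7648
y* = (k*)^α = 3.7648^0.5 ≈ 1.9403
c* = (1 − s)·y* = (1 − 0.26) × 1.9403 ≈ 1.4358

c* ≈ 1.436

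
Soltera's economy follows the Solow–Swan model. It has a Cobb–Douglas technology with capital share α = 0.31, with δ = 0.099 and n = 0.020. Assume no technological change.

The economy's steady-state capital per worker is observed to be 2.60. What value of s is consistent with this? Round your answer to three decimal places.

In steady state, investment equals break-even investment: s·k^α = (n + δ)·k.
So s / (n + δ) = (k*)^(1−α) = 2.60^0.69 = 1.9334.
Therefore s = 1.9334 × (n + δ) = 1.9334 × 0.119 = 0.2301.

s ≈ 0.230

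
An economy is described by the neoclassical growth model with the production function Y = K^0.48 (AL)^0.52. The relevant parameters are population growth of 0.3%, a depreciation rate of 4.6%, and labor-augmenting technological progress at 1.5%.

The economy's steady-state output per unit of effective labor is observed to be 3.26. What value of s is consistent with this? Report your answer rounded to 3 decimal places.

Steady state requires s·f(k) = (n + g + δ)·k, i.e. s·k^α = (n + g + δ)·k.
Since y* = [s/(n + g + δ)]^(α/(1−α)), we have s/(n + g + δ) = (y*)^((1−α)/α) = 3.26^1.0833 = 3.5972.
Therefore s = 3.5972 × (n + g + δ) = 3.5972 × 0.064 = 0.2302.

s ≈ 0.230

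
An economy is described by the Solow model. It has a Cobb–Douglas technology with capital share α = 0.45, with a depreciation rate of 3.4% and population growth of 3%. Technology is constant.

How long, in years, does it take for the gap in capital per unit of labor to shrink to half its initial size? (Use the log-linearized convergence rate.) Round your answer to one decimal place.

about 19.7 years

Near the steady state the convergence rate is λ = (1 − α)(n + δ).
λ = (1 − 0.45) × 0.064 = 0.55 × 0.064 = 0.0352
Half-life = ln 2 / λ = 0.6931 / 0.0352 ≈ 19.69 years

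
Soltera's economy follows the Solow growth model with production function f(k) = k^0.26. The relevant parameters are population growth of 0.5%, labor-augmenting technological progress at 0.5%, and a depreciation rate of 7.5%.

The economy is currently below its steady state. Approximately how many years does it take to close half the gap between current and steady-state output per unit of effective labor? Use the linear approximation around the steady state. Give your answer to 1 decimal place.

about 11.0 years

Near the steady state the convergence rate is λ = (1 − α)(n + g + δ).
λ = (1 − 0.26) × 0.085 = 0.74 × 0.085 = 0.0629
Half-life = ln 2 / λ = 0.6931 / 0.0629 ≈ 11.02 years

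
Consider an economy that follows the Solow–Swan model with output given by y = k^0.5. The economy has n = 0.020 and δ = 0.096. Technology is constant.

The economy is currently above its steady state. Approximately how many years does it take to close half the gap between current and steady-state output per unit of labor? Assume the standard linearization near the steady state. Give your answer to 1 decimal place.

half-life ≈ 12.0 years

Near the steady state the convergence rate is λ = (1 − α)(n + δ).
λ = (1 − 0.5) × 0.116 = 0.5 × 0.116 = 0.0580
Half-life = ln 2 / λ = 0.6931 / 0.0580 ≈ 11.95 years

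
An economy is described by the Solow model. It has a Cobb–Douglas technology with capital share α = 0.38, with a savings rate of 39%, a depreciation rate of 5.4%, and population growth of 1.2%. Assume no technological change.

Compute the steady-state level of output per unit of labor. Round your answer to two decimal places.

In steady state, investment equals break-even investment: s·k^α = (n + δ)·k.
Rearranging, k^(1−α) = s / (n + δ).
k^0.62 = 0.39 / (0.012 + 0.054) = 0.39 / 0.066 = 5.9091
k* = 5.9091^(1/0.62) ≈ 17.5545
y* = (k*)^α = 17.5545^0.38 ≈ 2.9708

y* = 2.97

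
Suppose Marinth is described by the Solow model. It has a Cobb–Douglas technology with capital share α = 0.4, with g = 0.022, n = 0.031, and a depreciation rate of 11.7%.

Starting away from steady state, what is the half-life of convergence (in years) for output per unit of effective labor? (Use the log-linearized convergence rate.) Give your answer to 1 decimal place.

t_½ ≈ 6.8 years

Near the steady state the convergence rate is λ = (1 − α)(n + g + δ).
λ = (1 − 0.4) × 0.170 = 0.6 × 0.170 = 0.1020
Half-life = ln 2 / λ = 0.6931 / 0.1020 ≈ 6.80 years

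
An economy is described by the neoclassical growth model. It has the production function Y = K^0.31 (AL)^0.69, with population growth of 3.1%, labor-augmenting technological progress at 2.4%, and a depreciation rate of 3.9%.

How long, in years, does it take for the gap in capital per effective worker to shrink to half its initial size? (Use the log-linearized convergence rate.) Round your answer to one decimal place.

Near the steady state the convergence rate is λ = (1 − α)(n + g + δ).
λ = (1 − 0.31) × 0.094 = 0.69 × 0.094 = 0.06486
Half-life = ln 2 / λ = 0.6931 / 0.06486 ≈ 10.69 years

t_½ ≈ 10.7 years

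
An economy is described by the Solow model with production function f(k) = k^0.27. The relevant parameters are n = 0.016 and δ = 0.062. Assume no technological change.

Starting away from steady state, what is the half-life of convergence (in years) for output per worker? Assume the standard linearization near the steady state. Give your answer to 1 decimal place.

half-life ≈ 12.2 years

Near the steady state the convergence rate is λ = (1 − α)(n + δ).
λ = (1 − 0.27) × 0.078 = 0.73 × 0.078 = 0.05694
Half-life = ln 2 / λ = 0.6931 / 0.05694 ≈ 12.17 years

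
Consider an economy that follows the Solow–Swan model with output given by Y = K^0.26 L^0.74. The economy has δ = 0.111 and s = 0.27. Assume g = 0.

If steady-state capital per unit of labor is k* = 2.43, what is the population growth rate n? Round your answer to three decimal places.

In steady state, investment equals break-even investment: s·k^α = (n + δ)·k.
So s / (n + δ) = (k*)^(1−α) = 2.43^0.74 = 1.9291.
Therefore n + δ = s / 1.9291 = 0.27 / 1.9291 = 0.1400, so n = 0.1400 − 0.111 = 0.0290.

n ≈ 0.029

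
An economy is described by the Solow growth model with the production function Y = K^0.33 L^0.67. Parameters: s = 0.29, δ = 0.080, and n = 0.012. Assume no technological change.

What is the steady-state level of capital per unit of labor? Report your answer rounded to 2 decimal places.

At the steady state, Δk = 0, so s·k^α = (n + δ)·k.
Rearranging, k^(1−α) = s / (n + δ).
k^0.67 = 0.29 / (0.012 + 0.080) = 0.29 / 0.092 = 3.1522
k* = 3.1522^(1/0.67) ≈ 5.5488

k* = 5.55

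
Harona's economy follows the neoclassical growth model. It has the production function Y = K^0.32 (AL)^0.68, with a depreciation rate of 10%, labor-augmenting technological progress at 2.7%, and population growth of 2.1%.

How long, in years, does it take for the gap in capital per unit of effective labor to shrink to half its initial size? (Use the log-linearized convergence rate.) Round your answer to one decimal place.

Near the steady state the convergence rate is λ = (1 − α)(n + g + δ).
λ = (1 − 0.32) × 0.148 = 0.68 × 0.148 = 0.10064
Half-life = ln 2 / λ = 0.6931 / 0.10064 ≈ 6.89 years

half-life ≈ 6.9 years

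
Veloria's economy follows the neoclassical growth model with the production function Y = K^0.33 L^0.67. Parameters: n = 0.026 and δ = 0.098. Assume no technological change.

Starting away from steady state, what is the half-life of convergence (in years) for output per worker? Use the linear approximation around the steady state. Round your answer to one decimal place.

Near the steady state the convergence rate is λ = (1 − α)(n + δ).
λ = (1 − 0.33) × 0.124 = 0.67 × 0.124 = 0.08308
Half-life = ln 2 / λ = 0.6931 / 0.08308 ≈ 8.34 years

half-life ≈ 8.3 years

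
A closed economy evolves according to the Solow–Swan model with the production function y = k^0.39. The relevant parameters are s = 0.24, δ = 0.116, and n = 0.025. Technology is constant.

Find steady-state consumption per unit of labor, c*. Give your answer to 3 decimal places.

c* ≈ 1.068

In steady state, investment equals break-even investment: s·k^α = (n + δ)·k.
Dividing both sides by k: k^(1−α) = s / (n + δ).
k^0.61 = 0.24 / (0.025 + 0.116) = 0.24 / 0.141 = 1.7021
k* = 1.7021^(1/0.61) ≈ 2.3915
y* = (k*)^α = 2.3915^0.39 ≈ 1.4050
c* = (1 − s)·y* = (1 − 0.24) × 1.4050 ≈ 1.0678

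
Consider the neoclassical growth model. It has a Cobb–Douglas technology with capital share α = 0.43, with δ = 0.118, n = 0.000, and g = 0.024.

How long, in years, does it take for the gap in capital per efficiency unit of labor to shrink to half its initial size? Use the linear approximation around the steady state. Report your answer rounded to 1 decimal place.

half-life ≈ 8.6 years

Near the steady state the convergence rate is λ = (1 − α)(n + g + δ).
λ = (1 − 0.43) × 0.142 = 0.57 × 0.142 = 0.08094
Half-life = ln 2 / λ = 0.6931 / 0.08094 ≈ 8.56 years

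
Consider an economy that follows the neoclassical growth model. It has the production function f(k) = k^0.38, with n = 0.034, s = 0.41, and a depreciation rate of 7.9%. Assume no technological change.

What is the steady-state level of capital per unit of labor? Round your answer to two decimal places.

k* = 7.99

Steady state requires s·f(k) = (n + δ)·k, i.e. s·k^α = (n + δ)·k.
Dividing both sides by k: k^(1−α) = s / (n + δ).
k^0.62 = 0.41 / (0.034 + 0.079) = 0.41 / 0.113 = 3.6283
k* = 3.6283^(1/0.62) ≈ 7.9937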